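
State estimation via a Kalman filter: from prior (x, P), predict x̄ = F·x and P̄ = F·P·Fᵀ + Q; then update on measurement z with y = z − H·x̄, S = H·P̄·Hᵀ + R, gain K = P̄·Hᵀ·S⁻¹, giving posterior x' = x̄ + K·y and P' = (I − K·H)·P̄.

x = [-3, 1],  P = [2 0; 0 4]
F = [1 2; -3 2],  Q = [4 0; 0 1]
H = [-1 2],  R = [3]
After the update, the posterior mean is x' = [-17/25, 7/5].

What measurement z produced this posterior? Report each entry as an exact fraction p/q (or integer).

x̄ = F·x = [-1, 11]
P̄ = F·P·Fᵀ + Q = [22 10; 10 35]
S = H·P̄·Hᵀ + R = [125]
K = P̄·Hᵀ·S⁻¹ = [-2/125; 12/25]
x' − x̄ = [8/25, -48/5] = K·y
y = (KᵀK)⁻¹·Kᵀ·(x' − x̄) = [-20]
z = y + H·x̄ = [-20] + [23] = [3]

z = [3]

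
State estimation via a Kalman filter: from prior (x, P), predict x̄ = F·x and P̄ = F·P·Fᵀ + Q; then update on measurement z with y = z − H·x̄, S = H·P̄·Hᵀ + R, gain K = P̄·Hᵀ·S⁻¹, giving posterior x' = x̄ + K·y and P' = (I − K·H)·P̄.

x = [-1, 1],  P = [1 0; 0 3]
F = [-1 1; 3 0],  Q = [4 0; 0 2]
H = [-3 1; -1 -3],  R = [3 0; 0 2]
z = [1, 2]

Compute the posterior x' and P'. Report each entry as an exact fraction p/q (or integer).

x̄ = F·x = [2, -3]
P̄ = F·P·Fᵀ + Q = [8 -3; -3 11]
y = z − H·x̄ = [10, -5]
S = H·P̄·Hᵀ + R = [104 -33; -33 91]
K = P̄·Hᵀ·S⁻¹ = [-2424/8375 -787/8375; 166/1675 -492/1675]
x' = x̄ + K·y = [-711/1675, -181/335]
P' = (I − K·H)·P̄ = [2339/8375 -51/1675; -51/1675 69/335]

x' = [-711/1675, -181/335]
P' = [2339/8375 -51/1675; -51/1675 69/335]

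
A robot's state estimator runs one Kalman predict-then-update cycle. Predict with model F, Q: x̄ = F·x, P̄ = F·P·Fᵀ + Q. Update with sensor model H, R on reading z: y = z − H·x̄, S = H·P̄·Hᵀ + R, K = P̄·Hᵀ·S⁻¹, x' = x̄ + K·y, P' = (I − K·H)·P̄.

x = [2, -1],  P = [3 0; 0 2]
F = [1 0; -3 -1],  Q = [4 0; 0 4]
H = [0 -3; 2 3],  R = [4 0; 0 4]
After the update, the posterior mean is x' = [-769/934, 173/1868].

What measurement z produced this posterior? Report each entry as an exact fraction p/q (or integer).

x̄ = F·x = [2, -5]
P̄ = F·P·Fᵀ + Q = [7 -9; -9 33]
S = H·P̄·Hᵀ + R = [301 -243; -243 221]
K = P̄·Hᵀ·S⁻¹ = [351/934 331/934; -549/1868 81/1868]
x' − x̄ = [-2637/934, 9513/1868] = K·y
y = (KᵀK)⁻¹·Kᵀ·(x' − x̄) = [-16, 9]
z = y + H·x̄ = [-16, 9] + [15, -11] = [-1, -2]

z = [-1, -2]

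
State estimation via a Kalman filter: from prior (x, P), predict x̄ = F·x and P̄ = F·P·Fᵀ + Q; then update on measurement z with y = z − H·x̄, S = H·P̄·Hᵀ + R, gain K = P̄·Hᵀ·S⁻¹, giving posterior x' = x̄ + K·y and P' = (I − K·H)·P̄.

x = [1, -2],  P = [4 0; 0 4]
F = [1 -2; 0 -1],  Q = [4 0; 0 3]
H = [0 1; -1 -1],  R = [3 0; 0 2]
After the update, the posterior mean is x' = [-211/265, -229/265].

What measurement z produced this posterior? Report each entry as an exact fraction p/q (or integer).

z = [-1, 2]

x̄ = F·x = [5, 2]
P̄ = F·P·Fᵀ + Q = [24 8; 8 7]
S = H·P̄·Hᵀ + R = [10 -15; -15 49]
K = P̄·Hᵀ·S⁻¹ = [-88/265 -40/53; 118/265 -9/53]
x' − x̄ = [-1536/265, -759/265] = K·y
y = (KᵀK)⁻¹·Kᵀ·(x' − x̄) = [-3, 9]
z = y + H·x̄ = [-3, 9] + [2, -7] = [-1, 2]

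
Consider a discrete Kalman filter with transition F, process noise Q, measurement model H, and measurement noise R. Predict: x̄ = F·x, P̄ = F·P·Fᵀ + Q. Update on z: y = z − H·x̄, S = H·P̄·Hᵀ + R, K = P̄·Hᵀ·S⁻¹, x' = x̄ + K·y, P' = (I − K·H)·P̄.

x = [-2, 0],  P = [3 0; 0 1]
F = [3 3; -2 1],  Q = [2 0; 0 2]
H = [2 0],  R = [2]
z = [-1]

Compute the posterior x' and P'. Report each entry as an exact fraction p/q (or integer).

x' = [-4/7, 13/7]
P' = [38/77 -15/77; -15/77 705/77]

x̄ = F·x = [-6, 4]
P̄ = F·P·Fᵀ + Q = [38 -15; -15 15]
y = z − H·x̄ = [11]
S = H·P̄·Hᵀ + R = [154]
K = P̄·Hᵀ·S⁻¹ = [38/77; -15/77]
x' = x̄ + K·y = [-4/7, 13/7]
P' = (I − K·H)·P̄ = [38/77 -15/77; -15/77 705/77]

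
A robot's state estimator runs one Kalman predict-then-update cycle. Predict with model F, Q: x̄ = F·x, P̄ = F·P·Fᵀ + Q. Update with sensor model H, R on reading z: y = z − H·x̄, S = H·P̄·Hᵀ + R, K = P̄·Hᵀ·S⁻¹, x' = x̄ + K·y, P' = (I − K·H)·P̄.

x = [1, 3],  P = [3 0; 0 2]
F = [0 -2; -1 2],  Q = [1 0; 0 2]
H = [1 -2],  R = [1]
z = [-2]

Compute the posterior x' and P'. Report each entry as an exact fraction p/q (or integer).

x' = [-107/47, -3/47]
P' = [221/94 49/47; 49/47 33/47]

x̄ = F·x = [-6, 5]
P̄ = F·P·Fᵀ + Q = [9 -8; -8 13]
y = z − H·x̄ = [14]
S = H·P̄·Hᵀ + R = [94]
K = P̄·Hᵀ·S⁻¹ = [25/94; -17/47]
x' = x̄ + K·y = [-107/47, -3/47]
P' = (I − K·H)·P̄ = [221/94 49/47; 49/47 33/47]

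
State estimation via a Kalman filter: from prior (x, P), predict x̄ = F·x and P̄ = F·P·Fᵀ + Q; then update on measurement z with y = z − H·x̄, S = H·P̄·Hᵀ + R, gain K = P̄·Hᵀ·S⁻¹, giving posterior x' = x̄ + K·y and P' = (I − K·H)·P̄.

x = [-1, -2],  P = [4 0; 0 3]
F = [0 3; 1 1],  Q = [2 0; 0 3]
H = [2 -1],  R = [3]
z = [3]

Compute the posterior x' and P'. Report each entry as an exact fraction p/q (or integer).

x' = [10/31, -61/31]
P' = [296/93 445/93; 445/93 866/93]

x̄ = F·x = [-6, -3]
P̄ = F·P·Fᵀ + Q = [29 9; 9 10]
y = z − H·x̄ = [12]
S = H·P̄·Hᵀ + R = [93]
K = P̄·Hᵀ·S⁻¹ = [49/93; 8/93]
x' = x̄ + K·y = [10/31, -61/31]
P' = (I − K·H)·P̄ = [296/93 445/93; 445/93 866/93]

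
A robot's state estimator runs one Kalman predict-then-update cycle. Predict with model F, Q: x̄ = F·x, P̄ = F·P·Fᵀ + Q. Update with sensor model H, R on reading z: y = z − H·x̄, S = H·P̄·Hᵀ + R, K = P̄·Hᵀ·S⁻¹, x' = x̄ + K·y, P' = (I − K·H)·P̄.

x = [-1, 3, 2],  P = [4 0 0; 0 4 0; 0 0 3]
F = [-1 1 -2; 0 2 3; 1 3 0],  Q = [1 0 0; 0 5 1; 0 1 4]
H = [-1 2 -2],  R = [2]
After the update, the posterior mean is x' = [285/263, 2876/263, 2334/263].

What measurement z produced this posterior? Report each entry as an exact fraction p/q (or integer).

z = [3]

x̄ = F·x = [0, 12, 8]
P̄ = F·P·Fᵀ + Q = [21 -10 8; -10 48 25; 8 25 44]
S = H·P̄·Hᵀ + R = [263]
K = P̄·Hᵀ·S⁻¹ = [-57/263; 56/263; -46/263]
x' − x̄ = [285/263, -280/263, 230/263] = K·y
y = (KᵀK)⁻¹·Kᵀ·(x' − x̄) = [-5]
z = y + H·x̄ = [-5] + [8] = [3]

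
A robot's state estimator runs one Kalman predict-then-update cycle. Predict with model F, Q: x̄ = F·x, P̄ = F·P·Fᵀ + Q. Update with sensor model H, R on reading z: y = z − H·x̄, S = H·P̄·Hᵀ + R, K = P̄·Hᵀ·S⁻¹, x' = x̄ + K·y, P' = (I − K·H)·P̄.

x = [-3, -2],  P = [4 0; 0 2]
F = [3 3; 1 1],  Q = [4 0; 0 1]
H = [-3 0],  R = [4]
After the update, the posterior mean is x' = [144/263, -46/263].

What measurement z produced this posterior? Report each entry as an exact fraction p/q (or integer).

x̄ = F·x = [-15, -5]
P̄ = F·P·Fᵀ + Q = [58 18; 18 7]
S = H·P̄·Hᵀ + R = [526]
K = P̄·Hᵀ·S⁻¹ = [-87/263; -27/263]
x' − x̄ = [4089/263, 1269/263] = K·y
y = (KᵀK)⁻¹·Kᵀ·(x' − x̄) = [-47]
z = y + H·x̄ = [-47] + [45] = [-2]

z = [-2]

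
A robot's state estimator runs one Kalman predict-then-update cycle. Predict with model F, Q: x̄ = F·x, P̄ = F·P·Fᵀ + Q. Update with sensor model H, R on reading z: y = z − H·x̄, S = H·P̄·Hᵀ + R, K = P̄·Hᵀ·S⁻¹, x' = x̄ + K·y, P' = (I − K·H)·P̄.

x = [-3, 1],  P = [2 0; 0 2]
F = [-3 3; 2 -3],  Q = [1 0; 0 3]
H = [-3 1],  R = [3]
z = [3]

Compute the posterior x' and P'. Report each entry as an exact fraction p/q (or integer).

x̄ = F·x = [12, -9]
P̄ = F·P·Fᵀ + Q = [37 -30; -30 29]
y = z − H·x̄ = [48]
S = H·P̄·Hᵀ + R = [545]
K = P̄·Hᵀ·S⁻¹ = [-141/545; 119/545]
x' = x̄ + K·y = [-228/545, 807/545]
P' = (I − K·H)·P̄ = [284/545 429/545; 429/545 1644/545]

x' = [-228/545, 807/545]
P' = [284/545 429/545; 429/545 1644/545]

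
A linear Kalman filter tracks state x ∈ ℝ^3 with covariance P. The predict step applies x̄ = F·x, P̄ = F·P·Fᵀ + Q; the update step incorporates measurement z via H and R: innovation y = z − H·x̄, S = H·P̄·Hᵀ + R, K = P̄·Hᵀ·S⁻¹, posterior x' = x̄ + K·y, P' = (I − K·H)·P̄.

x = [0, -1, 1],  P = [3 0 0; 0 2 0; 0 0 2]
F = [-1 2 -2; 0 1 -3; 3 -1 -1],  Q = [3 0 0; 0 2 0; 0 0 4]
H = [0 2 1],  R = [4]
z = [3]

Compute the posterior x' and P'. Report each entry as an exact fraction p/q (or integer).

x̄ = F·x = [-4, -4, 0]
P̄ = F·P·Fᵀ + Q = [22 16 -9; 16 22 4; -9 4 35]
y = z − H·x̄ = [11]
S = H·P̄·Hᵀ + R = [143]
K = P̄·Hᵀ·S⁻¹ = [23/143; 48/143; 43/143]
x' = x̄ + K·y = [-29/13, -4/13, 43/13]
P' = (I − K·H)·P̄ = [2617/143 1184/143 -2276/143; 1184/143 842/143 -1492/143; -2276/143 -1492/143 3156/143]

x' = [-29/13, -4/13, 43/13]
P' = [2617/143 1184/143 -2276/143; 1184/143 842/143 -1492/143; -2276/143 -1492/143 3156/143]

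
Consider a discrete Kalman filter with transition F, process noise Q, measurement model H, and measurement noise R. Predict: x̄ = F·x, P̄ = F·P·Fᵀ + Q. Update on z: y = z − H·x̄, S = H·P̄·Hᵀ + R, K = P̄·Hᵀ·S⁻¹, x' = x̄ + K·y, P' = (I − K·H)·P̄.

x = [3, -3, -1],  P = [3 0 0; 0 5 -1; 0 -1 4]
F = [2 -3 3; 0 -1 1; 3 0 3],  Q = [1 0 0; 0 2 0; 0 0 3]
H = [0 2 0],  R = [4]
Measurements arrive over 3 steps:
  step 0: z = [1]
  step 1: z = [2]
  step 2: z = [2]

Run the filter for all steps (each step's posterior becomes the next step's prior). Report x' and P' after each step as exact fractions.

step 0: x̄ = F·x = [12, 2, 6]
step 0: P̄ = F·P·Fᵀ + Q = [112 33 63; 33 13 15; 63 15 66]
step 0: y = z − H·x̄ = [-3]
step 0: S = H·P̄·Hᵀ + R = [56]
step 0: K = P̄·Hᵀ·S⁻¹ = [33/28; 13/28; 15/28]
step 0: x' = x̄ + K·y = [237/28, 17/28, 123/28]
step 0: P' = (I − K·H)·P̄ = [479/14 33/14 387/14; 33/14 13/14 15/14; 387/14 15/14 699/14]
step 1: x̄ = F·x = [198/7, 53/14, 270/7]
step 1: P̄ = F·P·Fᵀ + Q = [6158/7 1377/7 7269/7; 1377/7 355/7 1557/7; 7269/7 1557/7 8805/7]
step 1: y = z − H·x̄ = [-39/7]
step 1: S = H·P̄·Hᵀ + R = [1448/7]
step 1: K = P̄·Hᵀ·S⁻¹ = [1377/724; 355/724; 1557/724]
step 1: x' = x̄ + K·y = [12807/724, 763/724, 19251/724]
step 1: P' = (I − K·H)·P̄ = [47581/362 1377/362 69627/362; 1377/362 355/362 1557/362; 69627/362 1557/362 109023/362]
step 2: x̄ = F·x = [40539/362, 4622/181, 48087/362]
step 2: P̄ = F·P·Fᵀ + Q = [983031/181 227646/181 1142346/181; 227646/181 53494/181 263574/181; 1142346/181 263574/181 1331904/181]
step 2: y = z − H·x̄ = [-8882/181]
step 2: S = H·P̄·Hᵀ + R = [214700/181]
step 2: K = P̄·Hᵀ·S⁻¹ = [113823/53675; 26747/53675; 131787/53675]
step 2: x' = x̄ + K·y = [850713/107350, 58116/53675, 1325997/107350]
step 2: P' = (I − K·H)·P̄ = [5201589/53675 227646/53675 7258866/53675; 227646/53675 53494/53675 263574/53675; 7258866/53675 263574/53675 11153004/53675]

step 0: x' = [237/28, 17/28, 123/28], P' = [479/14 33/14 387/14; 33/14 13/14 15/14; 387/14 15/14 699/14]
step 1: x' = [12807/724, 763/724, 19251/724], P' = [47581/362 1377/362 69627/362; 1377/362 355/362 1557/362; 69627/362 1557/362 109023/362]
step 2: x' = [850713/107350, 58116/53675, 1325997/107350], P' = [5201589/53675 227646/53675 7258866/53675; 227646/53675 53494/53675 263574/53675; 7258866/53675 263574/53675 11153004/53675]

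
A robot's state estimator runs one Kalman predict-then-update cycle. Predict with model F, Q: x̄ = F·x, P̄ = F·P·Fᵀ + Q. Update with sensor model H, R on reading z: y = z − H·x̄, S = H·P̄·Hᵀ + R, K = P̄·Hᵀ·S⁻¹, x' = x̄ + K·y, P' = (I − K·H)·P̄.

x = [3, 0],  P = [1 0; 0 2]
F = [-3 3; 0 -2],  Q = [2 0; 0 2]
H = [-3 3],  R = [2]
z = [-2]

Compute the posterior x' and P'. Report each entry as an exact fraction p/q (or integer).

x' = [-1554/569, -1914/569]
P' = [1372/569 1290/569; 1290/569 1334/569]

x̄ = F·x = [-9, 0]
P̄ = F·P·Fᵀ + Q = [29 -12; -12 10]
y = z − H·x̄ = [-29]
S = H·P̄·Hᵀ + R = [569]
K = P̄·Hᵀ·S⁻¹ = [-123/569; 66/569]
x' = x̄ + K·y = [-1554/569, -1914/569]
P' = (I − K·H)·P̄ = [1372/569 1290/569; 1290/569 1334/569]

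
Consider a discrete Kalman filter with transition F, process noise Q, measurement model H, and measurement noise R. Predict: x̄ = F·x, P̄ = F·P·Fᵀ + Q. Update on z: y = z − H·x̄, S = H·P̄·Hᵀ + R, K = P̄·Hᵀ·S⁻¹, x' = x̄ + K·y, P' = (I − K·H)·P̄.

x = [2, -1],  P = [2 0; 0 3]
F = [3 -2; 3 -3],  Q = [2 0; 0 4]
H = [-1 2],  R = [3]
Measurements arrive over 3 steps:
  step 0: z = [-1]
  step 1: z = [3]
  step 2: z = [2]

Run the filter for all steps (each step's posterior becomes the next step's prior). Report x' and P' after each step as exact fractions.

step 0: x' = [256/87, 101/87], P' = [1184/87 652/87; 652/87 419/87]
step 1: x' = [20540/3539, 15733/3539], P' = [139862/3539 73078/3539; 73078/3539 40571/3539]
step 2: x' = [2563966/228341, 1497739/228341], P' = [16337472/228341 8560002/228341; 8560002/228341 4638927/228341]

step 0: x̄ = F·x = [8, 9]
step 0: P̄ = F·P·Fᵀ + Q = [32 36; 36 49]
step 0: y = z − H·x̄ = [-11]
step 0: S = H·P̄·Hᵀ + R = [87]
step 0: K = P̄·Hᵀ·S⁻¹ = [40/87; 62/87]
step 0: x' = x̄ + K·y = [256/87, 101/87]
step 0: P' = (I − K·H)·P̄ = [1184/87 652/87; 652/87 419/87]
step 1: x̄ = F·x = [566/87, 155/29]
step 1: P̄ = F·P·Fᵀ + Q = [4682/87 1130/29; 1130/29 1013/29]
step 1: y = z − H·x̄ = [-103/87]
step 1: S = H·P̄·Hᵀ + R = [3539/87]
step 1: K = P̄·Hᵀ·S⁻¹ = [2098/3539; 2688/3539]
step 1: x' = x̄ + K·y = [20540/3539, 15733/3539]
step 1: P' = (I − K·H)·P̄ = [139862/3539 73078/3539; 73078/3539 40571/3539]
step 2: x̄ = F·x = [30154/3539, 14421/3539]
step 2: P̄ = F·P·Fᵀ + Q = [551184/3539 406014/3539; 406014/3539 322649/3539]
step 2: y = z − H·x̄ = [8390/3539]
step 2: S = H·P̄·Hᵀ + R = [228341/3539]
step 2: K = P̄·Hᵀ·S⁻¹ = [260844/228341; 239284/228341]
step 2: x' = x̄ + K·y = [2563966/228341, 1497739/228341]
step 2: P' = (I − K·H)·P̄ = [16337472/228341 8560002/228341; 8560002/228341 4638927/228341]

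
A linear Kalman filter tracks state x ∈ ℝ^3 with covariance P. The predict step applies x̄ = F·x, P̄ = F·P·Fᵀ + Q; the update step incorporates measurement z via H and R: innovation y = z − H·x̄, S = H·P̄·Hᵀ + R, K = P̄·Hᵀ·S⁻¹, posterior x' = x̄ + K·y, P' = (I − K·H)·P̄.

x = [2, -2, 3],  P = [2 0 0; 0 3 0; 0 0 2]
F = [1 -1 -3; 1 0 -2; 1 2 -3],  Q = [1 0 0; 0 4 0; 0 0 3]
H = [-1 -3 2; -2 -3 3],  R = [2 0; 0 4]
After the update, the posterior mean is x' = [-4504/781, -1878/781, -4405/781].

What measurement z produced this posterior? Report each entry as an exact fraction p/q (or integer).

x̄ = F·x = [-5, -4, -11]
P̄ = F·P·Fᵀ + Q = [24 14 14; 14 14 14; 14 14 35]
S = H·P̄·Hᵀ + R = [152 202; 202 289]
K = P̄·Hᵀ·S⁻¹ = [-643/1562 95/781; -609/781 350/781; -756/781 623/781]
x' − x̄ = [-599/781, 1246/781, 4186/781] = K·y
y = (KᵀK)⁻¹·Kᵀ·(x' − x̄) = [6, 14]
z = y + H·x̄ = [6, 14] + [-5, -11] = [1, 3]

z = [1, 3]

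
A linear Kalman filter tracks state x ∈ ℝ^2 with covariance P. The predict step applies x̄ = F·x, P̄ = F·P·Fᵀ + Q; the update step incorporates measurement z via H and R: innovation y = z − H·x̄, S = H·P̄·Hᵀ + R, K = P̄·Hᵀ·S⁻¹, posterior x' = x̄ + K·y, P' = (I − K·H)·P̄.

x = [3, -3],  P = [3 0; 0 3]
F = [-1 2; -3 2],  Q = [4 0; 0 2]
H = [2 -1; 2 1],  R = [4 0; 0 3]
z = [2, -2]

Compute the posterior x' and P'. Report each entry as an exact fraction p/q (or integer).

x̄ = F·x = [-9, -15]
P̄ = F·P·Fᵀ + Q = [19 21; 21 41]
y = z − H·x̄ = [5, 31]
S = H·P̄·Hᵀ + R = [37 35; 35 204]
K = P̄·Hᵀ·S⁻¹ = [1403/6323 1588/6323; -2701/6323 3036/6323]
x' = x̄ + K·y = [-664/6323, -14234/6323]
P' = (I − K·H)·P̄ = [2594/6323 -424/6323; -424/6323 9956/6323]

x' = [-664/6323, -14234/6323]
P' = [2594/6323 -424/6323; -424/6323 9956/6323]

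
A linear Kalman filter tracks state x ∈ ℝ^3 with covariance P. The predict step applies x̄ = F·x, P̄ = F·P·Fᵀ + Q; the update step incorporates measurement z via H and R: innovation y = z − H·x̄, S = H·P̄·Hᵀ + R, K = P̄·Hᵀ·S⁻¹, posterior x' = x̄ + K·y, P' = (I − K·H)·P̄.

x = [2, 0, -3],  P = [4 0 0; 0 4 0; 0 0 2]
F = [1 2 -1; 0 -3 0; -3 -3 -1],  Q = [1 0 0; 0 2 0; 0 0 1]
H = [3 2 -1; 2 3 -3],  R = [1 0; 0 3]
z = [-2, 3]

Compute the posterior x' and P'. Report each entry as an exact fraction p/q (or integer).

x̄ = F·x = [5, 0, -3]
P̄ = F·P·Fᵀ + Q = [23 -24 -34; -24 38 36; -34 36 75]
y = z − H·x̄ = [-20, -16]
S = H·P̄·Hᵀ + R = [207 329; 329 584]
K = P̄·Hᵀ·S⁻¹ = [7116/12647 -2363/12647; -4870/12647 1834/12647; -455/12647 -3750/12647]
x' = x̄ + K·y = [-41277/12647, 68056/12647, 31159/12647]
P' = (I − K·H)·P̄ = [79089/12647 -175062/12647 -119973/12647; -175062/12647 401774/12647 283232/12647; -119973/12647 283232/12647 207000/12647]

x' = [-41277/12647, 68056/12647, 31159/12647]
P' = [79089/12647 -175062/12647 -119973/12647; -175062/12647 401774/12647 283232/12647; -119973/12647 283232/12647 207000/12647]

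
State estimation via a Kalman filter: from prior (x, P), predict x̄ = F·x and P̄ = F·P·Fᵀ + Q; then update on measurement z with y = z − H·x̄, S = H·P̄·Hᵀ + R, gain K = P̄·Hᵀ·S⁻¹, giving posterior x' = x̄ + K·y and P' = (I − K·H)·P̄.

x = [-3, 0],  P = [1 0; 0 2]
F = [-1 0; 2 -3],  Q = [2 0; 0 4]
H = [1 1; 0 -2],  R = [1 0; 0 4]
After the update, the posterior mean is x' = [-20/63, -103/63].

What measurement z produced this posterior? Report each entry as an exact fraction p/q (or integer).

z = [-3, 1]

x̄ = F·x = [3, -6]
P̄ = F·P·Fᵀ + Q = [3 -2; -2 26]
S = H·P̄·Hᵀ + R = [26 -48; -48 108]
K = P̄·Hᵀ·S⁻¹ = [25/42 19/63; 4/21 -25/63]
x' − x̄ = [-209/63, 275/63] = K·y
y = (KᵀK)⁻¹·Kᵀ·(x' − x̄) = [0, -11]
z = y + H·x̄ = [0, -11] + [-3, 12] = [-3, 1]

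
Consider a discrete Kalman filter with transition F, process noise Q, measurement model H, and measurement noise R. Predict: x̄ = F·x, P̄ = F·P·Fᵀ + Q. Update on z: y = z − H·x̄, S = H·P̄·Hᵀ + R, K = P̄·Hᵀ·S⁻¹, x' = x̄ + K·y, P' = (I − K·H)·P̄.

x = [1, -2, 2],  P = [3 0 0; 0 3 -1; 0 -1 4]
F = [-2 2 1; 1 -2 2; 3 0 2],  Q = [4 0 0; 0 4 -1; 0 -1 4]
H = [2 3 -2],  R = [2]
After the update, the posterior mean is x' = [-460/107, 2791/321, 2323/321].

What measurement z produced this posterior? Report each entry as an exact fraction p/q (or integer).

x̄ = F·x = [-4, 9, 7]
P̄ = F·P·Fᵀ + Q = [28 -12 -14; -12 43 28; -14 28 47]
S = H·P̄·Hᵀ + R = [321]
K = P̄·Hᵀ·S⁻¹ = [16/107; 49/321; -38/321]
x' − x̄ = [-32/107, -98/321, 76/321] = K·y
y = (KᵀK)⁻¹·Kᵀ·(x' − x̄) = [-2]
z = y + H·x̄ = [-2] + [5] = [3]

z = [3]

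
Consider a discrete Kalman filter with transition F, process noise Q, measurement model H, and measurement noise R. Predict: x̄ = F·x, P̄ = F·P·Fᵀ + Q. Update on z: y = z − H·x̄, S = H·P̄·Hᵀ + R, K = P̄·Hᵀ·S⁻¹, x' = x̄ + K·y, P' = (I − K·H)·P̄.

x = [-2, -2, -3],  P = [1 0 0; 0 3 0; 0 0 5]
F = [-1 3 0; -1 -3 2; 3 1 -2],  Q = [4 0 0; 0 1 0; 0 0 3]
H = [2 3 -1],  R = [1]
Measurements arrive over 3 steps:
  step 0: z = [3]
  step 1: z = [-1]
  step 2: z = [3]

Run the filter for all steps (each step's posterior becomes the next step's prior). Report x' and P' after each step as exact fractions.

step 0: x̄ = F·x = [-4, 2, -2]
step 0: P̄ = F·P·Fᵀ + Q = [32 -26 6; -26 49 -32; 6 -32 35]
step 0: y = z − H·x̄ = [3]
step 0: S = H·P̄·Hᵀ + R = [461]
step 0: K = P̄·Hᵀ·S⁻¹ = [-20/461; 127/461; -119/461]
step 0: x' = x̄ + K·y = [-1904/461, 1303/461, -1279/461]
step 0: P' = (I − K·H)·P̄ = [14352/461 -9446/461 386/461; -9446/461 6460/461 361/461; 386/461 361/461 1974/461]
step 1: x̄ = F·x = [5813/461, -4563/461, -1851/461]
step 1: P̄ = F·P·Fᵀ + Q = [131012/461 -42394/461 -100638/461; -42394/461 18297/461 30104/461; -100638/461 30104/461 82155/461]
step 1: y = z − H·x̄ = [-249/461]
step 1: S = H·P̄·Hᵀ + R = [484537/461]
step 1: K = P̄·Hᵀ·S⁻¹ = [235480/484537; -60001/484537; -193119/484537]
step 1: x' = x̄ + K·y = [5982601/484537, -4763562/484537, -1841196/484537]
step 1: P' = (I − K·H)·P̄ = [17417204/484537 -13909818/484537 -7130526/484537; -13909818/484537 11421808/484537 6505789/484537; -7130526/484537 6505789/484537 5449434/484537]
step 2: x̄ = F·x = [-20273287/484537, 4625693/484537, 16866633/484537]
step 2: P̄ = F·P·Fᵀ + Q = [205610532/484537 -32083282/484537 -182560518/484537; -32083282/484537 9489477/484537 25785512/484537; -182560518/484537 25785512/484537 167512239/484537]
step 2: y = z − H·x̄ = [44989739/484537]
step 2: S = H·P̄·Hᵀ + R = [1266373813/484537]
step 2: K = P̄·Hᵀ·S⁻¹ = [497531736/1266373813; -61483645/1266373813; -455276739/1266373813]
step 2: x' = x̄ + K·y = [-6789443971/1266373813, 6380778642/1266373813, 1809316284/1266373813]
step 2: P' = (I − K·H)·P̄ = [26503579860/1266373813 -20719498258/1266373813 -9648866790/1266373813; -20719498258/1266373813 16999706048/1266373813 9621605273/1266373813; -9648866790/1266373813 9621605273/1266373813 10022358978/1266373813]

step 0: x' = [-1904/461, 1303/461, -1279/461], P' = [14352/461 -9446/461 386/461; -9446/461 6460/461 361/461; 386/461 361/461 1974/461]
step 1: x' = [5982601/484537, -4763562/484537, -1841196/484537], P' = [17417204/484537 -13909818/484537 -7130526/484537; -13909818/484537 11421808/484537 6505789/484537; -7130526/484537 6505789/484537 5449434/484537]
step 2: x' = [-6789443971/1266373813, 6380778642/1266373813, 1809316284/1266373813], P' = [26503579860/1266373813 -20719498258/1266373813 -9648866790/1266373813; -20719498258/1266373813 16999706048/1266373813 9621605273/1266373813; -9648866790/1266373813 9621605273/1266373813 10022358978/1266373813]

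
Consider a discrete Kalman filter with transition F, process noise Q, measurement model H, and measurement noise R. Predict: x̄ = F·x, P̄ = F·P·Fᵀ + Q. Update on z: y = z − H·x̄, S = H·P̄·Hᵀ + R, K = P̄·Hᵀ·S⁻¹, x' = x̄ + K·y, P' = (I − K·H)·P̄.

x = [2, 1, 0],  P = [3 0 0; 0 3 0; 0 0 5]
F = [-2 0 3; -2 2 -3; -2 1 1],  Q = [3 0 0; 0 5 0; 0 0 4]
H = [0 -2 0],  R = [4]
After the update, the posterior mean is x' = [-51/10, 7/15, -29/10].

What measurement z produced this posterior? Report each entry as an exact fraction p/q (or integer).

x̄ = F·x = [-4, -2, -3]
P̄ = F·P·Fᵀ + Q = [60 -33 27; -33 74 3; 27 3 24]
S = H·P̄·Hᵀ + R = [300]
K = P̄·Hᵀ·S⁻¹ = [11/50; -37/75; -1/50]
x' − x̄ = [-11/10, 37/15, 1/10] = K·y
y = (KᵀK)⁻¹·Kᵀ·(x' − x̄) = [-5]
z = y + H·x̄ = [-5] + [4] = [-1]

z = [-1]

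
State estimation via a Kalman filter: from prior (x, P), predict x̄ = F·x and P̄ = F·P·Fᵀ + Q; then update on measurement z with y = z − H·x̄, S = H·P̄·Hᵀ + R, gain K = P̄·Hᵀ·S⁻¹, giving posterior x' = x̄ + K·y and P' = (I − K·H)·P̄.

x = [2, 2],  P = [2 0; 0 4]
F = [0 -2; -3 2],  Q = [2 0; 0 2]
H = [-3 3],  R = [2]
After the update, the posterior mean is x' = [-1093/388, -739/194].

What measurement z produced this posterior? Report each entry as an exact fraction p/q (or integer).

x̄ = F·x = [-4, -2]
P̄ = F·P·Fᵀ + Q = [18 -16; -16 36]
S = H·P̄·Hᵀ + R = [776]
K = P̄·Hᵀ·S⁻¹ = [-51/388; 39/194]
x' − x̄ = [459/388, -351/194] = K·y
y = (KᵀK)⁻¹·Kᵀ·(x' − x̄) = [-9]
z = y + H·x̄ = [-9] + [6] = [-3]

z = [-3]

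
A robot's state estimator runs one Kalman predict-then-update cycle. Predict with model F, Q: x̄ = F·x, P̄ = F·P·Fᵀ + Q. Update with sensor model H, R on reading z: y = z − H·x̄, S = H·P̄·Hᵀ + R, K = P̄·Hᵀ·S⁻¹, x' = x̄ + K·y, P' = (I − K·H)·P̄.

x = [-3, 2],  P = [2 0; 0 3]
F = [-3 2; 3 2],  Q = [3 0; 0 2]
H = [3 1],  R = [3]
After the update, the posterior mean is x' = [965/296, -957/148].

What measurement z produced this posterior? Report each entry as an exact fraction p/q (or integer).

z = [3]

x̄ = F·x = [13, -5]
P̄ = F·P·Fᵀ + Q = [33 -6; -6 32]
S = H·P̄·Hᵀ + R = [296]
K = P̄·Hᵀ·S⁻¹ = [93/296; 7/148]
x' − x̄ = [-2883/296, -217/148] = K·y
y = (KᵀK)⁻¹·Kᵀ·(x' − x̄) = [-31]
z = y + H·x̄ = [-31] + [34] = [3]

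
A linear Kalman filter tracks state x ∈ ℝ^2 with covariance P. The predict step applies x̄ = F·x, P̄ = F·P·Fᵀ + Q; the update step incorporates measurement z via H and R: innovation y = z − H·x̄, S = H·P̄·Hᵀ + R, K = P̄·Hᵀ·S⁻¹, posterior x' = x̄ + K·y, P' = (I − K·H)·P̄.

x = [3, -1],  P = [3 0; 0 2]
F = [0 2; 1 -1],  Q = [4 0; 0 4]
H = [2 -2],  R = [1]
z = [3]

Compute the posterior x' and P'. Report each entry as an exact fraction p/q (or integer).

x̄ = F·x = [-2, 4]
P̄ = F·P·Fᵀ + Q = [12 -4; -4 9]
y = z − H·x̄ = [15]
S = H·P̄·Hᵀ + R = [117]
K = P̄·Hᵀ·S⁻¹ = [32/117; -2/9]
x' = x̄ + K·y = [82/39, 2/3]
P' = (I − K·H)·P̄ = [380/117 28/9; 28/9 29/9]

x' = [82/39, 2/3]
P' = [380/117 28/9; 28/9 29/9]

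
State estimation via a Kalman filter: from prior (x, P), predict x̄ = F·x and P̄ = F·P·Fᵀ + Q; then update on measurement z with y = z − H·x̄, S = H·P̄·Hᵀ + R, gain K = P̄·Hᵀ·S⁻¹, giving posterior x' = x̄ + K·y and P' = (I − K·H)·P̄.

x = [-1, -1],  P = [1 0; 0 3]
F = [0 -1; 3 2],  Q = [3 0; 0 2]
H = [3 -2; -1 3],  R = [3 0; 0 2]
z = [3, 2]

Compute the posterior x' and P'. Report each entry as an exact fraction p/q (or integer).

x̄ = F·x = [1, -5]
P̄ = F·P·Fᵀ + Q = [6 -6; -6 23]
y = z − H·x̄ = [-10, 18]
S = H·P̄·Hᵀ + R = [221 -222; -222 251]
K = P̄·Hᵀ·S⁻¹ = [2202/6187 1356/6187; 586/6187 2367/6187]
x' = x̄ + K·y = [8575/6187, 5811/6187]
P' = (I − K·H)·P̄ = [3606/6187 2106/6187; 2106/6187 2280/6187]

x' = [8575/6187, 5811/6187]
P' = [3606/6187 2106/6187; 2106/6187 2280/6187]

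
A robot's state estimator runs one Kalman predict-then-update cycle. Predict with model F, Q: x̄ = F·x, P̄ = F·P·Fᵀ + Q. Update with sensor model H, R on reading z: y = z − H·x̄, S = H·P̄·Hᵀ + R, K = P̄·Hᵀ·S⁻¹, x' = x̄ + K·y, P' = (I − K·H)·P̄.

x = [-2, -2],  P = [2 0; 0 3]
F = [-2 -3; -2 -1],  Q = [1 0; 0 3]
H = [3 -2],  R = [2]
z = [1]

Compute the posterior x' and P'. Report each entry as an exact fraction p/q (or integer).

x̄ = F·x = [10, 6]
P̄ = F·P·Fᵀ + Q = [36 17; 17 14]
y = z − H·x̄ = [-17]
S = H·P̄·Hᵀ + R = [178]
K = P̄·Hᵀ·S⁻¹ = [37/89; 23/178]
x' = x̄ + K·y = [261/89, 677/178]
P' = (I − K·H)·P̄ = [466/89 662/89; 662/89 1963/178]

x' = [261/89, 677/178]
P' = [466/89 662/89; 662/89 1963/178]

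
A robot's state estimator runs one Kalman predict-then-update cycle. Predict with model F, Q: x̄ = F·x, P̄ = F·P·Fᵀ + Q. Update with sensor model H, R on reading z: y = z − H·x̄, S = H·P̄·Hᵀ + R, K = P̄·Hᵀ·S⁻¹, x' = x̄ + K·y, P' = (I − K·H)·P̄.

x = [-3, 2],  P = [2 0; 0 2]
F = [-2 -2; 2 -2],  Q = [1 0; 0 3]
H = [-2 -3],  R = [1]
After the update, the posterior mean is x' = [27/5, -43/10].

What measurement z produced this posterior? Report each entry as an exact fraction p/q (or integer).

z = [2]

x̄ = F·x = [2, -10]
P̄ = F·P·Fᵀ + Q = [17 0; 0 19]
S = H·P̄·Hᵀ + R = [240]
K = P̄·Hᵀ·S⁻¹ = [-17/120; -19/80]
x' − x̄ = [17/5, 57/10] = K·y
y = (KᵀK)⁻¹·Kᵀ·(x' − x̄) = [-24]
z = y + H·x̄ = [-24] + [26] = [2]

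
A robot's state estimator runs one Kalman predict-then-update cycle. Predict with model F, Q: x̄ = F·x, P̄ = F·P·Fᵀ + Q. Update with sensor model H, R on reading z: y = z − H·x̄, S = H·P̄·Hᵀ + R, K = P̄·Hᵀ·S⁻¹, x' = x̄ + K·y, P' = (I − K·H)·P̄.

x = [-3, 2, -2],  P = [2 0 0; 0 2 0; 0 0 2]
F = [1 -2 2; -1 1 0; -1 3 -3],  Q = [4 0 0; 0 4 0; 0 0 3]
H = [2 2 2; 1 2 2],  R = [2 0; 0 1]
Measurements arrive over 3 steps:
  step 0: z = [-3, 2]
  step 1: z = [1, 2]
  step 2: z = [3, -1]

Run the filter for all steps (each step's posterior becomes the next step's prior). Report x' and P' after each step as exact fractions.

step 0: x̄ = F·x = [-11, 5, 15]
step 0: P̄ = F·P·Fᵀ + Q = [22 -6 -26; -6 8 8; -26 8 41]
step 0: y = z − H·x̄ = [-21, -27]
step 0: S = H·P̄·Hᵀ + R = [94 112; 112 155]
step 0: K = P̄·Hᵀ·S⁻¹ = [802/1013 -854/1013; 94/1013 102/1013; -467/1013 808/1013]
step 0: x' = x̄ + K·y = [-4927/1013, 337/1013, 3186/1013]
step 0: P' = (I − K·H)·P̄ = [2458/1013 86/1013 -1742/1013; 86/1013 3572/1013 -3564/1013; -1742/1013 -3564/1013 4839/1013]
step 1: x̄ = F·x = [771/1013, 5264/1013, -3620/1013]
step 1: P̄ = F·P·Fᵀ + Q = [61354/1013 -12988/1013 -86552/1013; -12988/1013 9910/1013 18296/1013; -86552/1013 18296/1013 134380/1013]
step 1: y = z − H·x̄ = [-3817/1013, -2033/1013]
step 1: S = H·P̄·Hᵀ + R = [174650/1013 248996/1013; 248996/1013 387735/1013]
step 1: K = P̄·Hᵀ·S⁻¹ = [2310526/2822759 -2486438/2822759; 488006/2822759 2744/2822759; -3220/5749 5312/5749]
step 1: x' = x̄ + K·y = [-1567623/2822759, 12823994/2822759, -19072/5749]
step 1: P' = (I − K·H)·P̄ = [7107490/2822759 973268/2822759 -11752/5749; 973268/2822759 12834586/2822759 -27128/5749; -11752/5749 -27128/5749 35660/5749]
step 2: x̄ = F·x = [-45944315/2822759, 14391617/2822759, 68132661/2822759]
step 2: P̄ = F·P·Fᵀ + Q = [219357894/2822759 -44956090/2822759 -315290042/2822759; -44956090/2822759 29286576/2822759 64367024/2822759; -315290042/2822759 64367024/2822759 487964845/2822759]
step 2: y = z − H·x̄ = [-64691649/2822759, -121927000/2822759]
step 2: S = H·P̄·Hᵀ + R = [585049914/2822759 861180872/2822759; 861180872/2822759 1365138001/2822759]
step 2: K = P̄·Hᵀ·S⁻¹ = [8308105398/10103833835 -8950128006/10103833835; 367285690/2020766767 -20980310/2020766767; -5775185931/10103833835 9485619992/10103833835]
step 2: x' = x̄ + K·y = [31736147047/10103833835, 2791542131/2020766767, -33494110594/10103833835]
step 2: P' = (I − K·H)·P̄ = [25566338802/10103833835 755551690/2020766767 -21035991854/10103833835; 755551690/2020766767 9351174788/2020766767 -9739440788/2020766767; -21035991854/10103833835 -9739440788/2020766767 63958009863/10103833835]

step 0: x' = [-4927/1013, 337/1013, 3186/1013], P' = [2458/1013 86/1013 -1742/1013; 86/1013 3572/1013 -3564/1013; -1742/1013 -3564/1013 4839/1013]
step 1: x' = [-1567623/2822759, 12823994/2822759, -19072/5749], P' = [7107490/2822759 973268/2822759 -11752/5749; 973268/2822759 12834586/2822759 -27128/5749; -11752/5749 -27128/5749 35660/5749]
step 2: x' = [31736147047/10103833835, 2791542131/2020766767, -33494110594/10103833835], P' = [25566338802/10103833835 755551690/2020766767 -21035991854/10103833835; 755551690/2020766767 9351174788/2020766767 -9739440788/2020766767; -21035991854/10103833835 -9739440788/2020766767 63958009863/10103833835]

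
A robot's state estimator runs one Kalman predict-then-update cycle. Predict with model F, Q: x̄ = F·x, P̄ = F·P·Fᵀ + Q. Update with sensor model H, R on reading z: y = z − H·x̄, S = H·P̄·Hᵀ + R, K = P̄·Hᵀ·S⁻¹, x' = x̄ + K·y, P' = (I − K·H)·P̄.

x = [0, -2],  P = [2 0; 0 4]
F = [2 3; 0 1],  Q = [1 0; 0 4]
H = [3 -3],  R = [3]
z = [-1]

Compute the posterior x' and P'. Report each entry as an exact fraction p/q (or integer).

x' = [-15/8, -3/2]
P' = [63/8 15/2; 15/2 82/11]

x̄ = F·x = [-6, -2]
P̄ = F·P·Fᵀ + Q = [45 12; 12 8]
y = z − H·x̄ = [11]
S = H·P̄·Hᵀ + R = [264]
K = P̄·Hᵀ·S⁻¹ = [3/8; 1/22]
x' = x̄ + K·y = [-15/8, -3/2]
P' = (I − K·H)·P̄ = [63/8 15/2; 15/2 82/11]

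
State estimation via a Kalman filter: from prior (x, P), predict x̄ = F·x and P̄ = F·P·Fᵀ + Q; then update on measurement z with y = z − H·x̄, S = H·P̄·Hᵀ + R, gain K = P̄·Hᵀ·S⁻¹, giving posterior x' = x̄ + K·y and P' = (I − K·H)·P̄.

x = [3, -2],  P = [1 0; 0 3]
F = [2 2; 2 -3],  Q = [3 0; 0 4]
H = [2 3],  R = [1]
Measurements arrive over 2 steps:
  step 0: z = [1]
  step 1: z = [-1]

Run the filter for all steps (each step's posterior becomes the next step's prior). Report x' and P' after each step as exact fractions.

step 0: x' = [151/56, -45/32], P' = [265/14 -101/8; -101/8 273/32]
step 1: x' = [619178/765551, -665356/765551], P' = [2358789/765551 -1559608/765551; -1559608/765551 1116163/765551]

step 0: x̄ = F·x = [2, 12]
step 0: P̄ = F·P·Fᵀ + Q = [19 -14; -14 35]
step 0: y = z − H·x̄ = [-39]
step 0: S = H·P̄·Hᵀ + R = [224]
step 0: K = P̄·Hᵀ·S⁻¹ = [-1/56; 11/32]
step 0: x' = x̄ + K·y = [151/56, -45/32]
step 0: P' = (I − K·H)·P̄ = [265/14 -101/8; -101/8 273/32]
step 1: x̄ = F·x = [289/112, 2153/224]
step 1: P̄ = F·P·Fᵀ + Q = [663/56 5575/112; 5575/112 68991/224]
step 1: y = z − H·x̄ = [-7839/224]
step 1: S = H·P̄·Hᵀ + R = [765551/224]
step 1: K = P̄·Hᵀ·S⁻¹ = [38754/765551; 229273/765551]
step 1: x' = x̄ + K·y = [619178/765551, -665356/765551]
step 1: P' = (I − K·H)·P̄ = [2358789/765551 -1559608/765551; -1559608/765551 1116163/765551]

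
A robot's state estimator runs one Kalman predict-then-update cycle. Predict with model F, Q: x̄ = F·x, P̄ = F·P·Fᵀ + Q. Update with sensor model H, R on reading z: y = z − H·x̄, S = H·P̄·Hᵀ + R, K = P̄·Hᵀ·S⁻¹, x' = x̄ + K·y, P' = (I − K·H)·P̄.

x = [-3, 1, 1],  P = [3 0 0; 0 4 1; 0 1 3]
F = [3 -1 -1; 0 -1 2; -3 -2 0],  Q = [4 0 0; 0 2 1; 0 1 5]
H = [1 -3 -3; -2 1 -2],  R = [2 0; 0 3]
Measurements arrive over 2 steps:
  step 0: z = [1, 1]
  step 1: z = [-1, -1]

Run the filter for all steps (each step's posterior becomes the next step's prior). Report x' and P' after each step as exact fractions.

step 0: x̄ = F·x = [-11, 1, 7]
step 0: P̄ = F·P·Fᵀ + Q = [40 -3 -17; -3 14 5; -17 5 48]
step 0: y = z − H·x̄ = [36, -8]
step 0: S = H·P̄·Hᵀ + R = [810 92; 92 225]
step 0: K = P̄·Hᵀ·S⁻¹ = [13504/86893 -24445/86893; -7210/86893 6810/86893; -17178/86893 -14989/86893]
step 0: x' = x̄ + K·y = [-274119/86893, -227147/86893, 109755/86893]
step 0: P' = (I − K·H)·P̄ = [927515/86893 794011/86893 -493842/86893; 794011/86893 715802/86893 -446325/86893; -493842/86893 -446325/86893 293163/86893]
step 1: x̄ = F·x = [-704965/86893, 446657/86893, 1276651/86893]
step 1: P̄ = F·P·Fᵀ + Q = [7010508/86893 -4769284/86893 -11672240/86893; -4769284/86893 3847540/86893 8648882/86893; -11672240/86893 8648882/86893 21173440/86893]
step 1: y = z − H·x̄ = [5787996/86893, 609822/86893]
step 1: S = H·P̄·Hᵀ + R = [486702134/86893 47349702/86893; 47349702/86893 7947699/86893]
step 1: K = P̄·Hᵀ·S⁻¹ = [445174320/3119100089 -864895380/3119100089; -288942511/3119100089 558839186/9357300267; -85926143/445585727 -205645400/1336757181]
step 1: x' = x̄ + K·y = [-1721904425/3119100089, -1906168883/3119100089, 341971493/445585727]
step 1: P' = (I − K·H)·P̄ = [8360103084/3119100089 6368452108/3119100089 -554076280/445585727; 6368452108/3119100089 17926634822/9357300267 -1568613956/1336757181; -554076280/445585727 -1568613956/1336757181 1186389962/1336757181]

step 0: x' = [-274119/86893, -227147/86893, 109755/86893], P' = [927515/86893 794011/86893 -493842/86893; 794011/86893 715802/86893 -446325/86893; -493842/86893 -446325/86893 293163/86893]
step 1: x' = [-1721904425/3119100089, -1906168883/3119100089, 341971493/445585727], P' = [8360103084/3119100089 6368452108/3119100089 -554076280/445585727; 6368452108/3119100089 17926634822/9357300267 -1568613956/1336757181; -554076280/445585727 -1568613956/1336757181 1186389962/1336757181]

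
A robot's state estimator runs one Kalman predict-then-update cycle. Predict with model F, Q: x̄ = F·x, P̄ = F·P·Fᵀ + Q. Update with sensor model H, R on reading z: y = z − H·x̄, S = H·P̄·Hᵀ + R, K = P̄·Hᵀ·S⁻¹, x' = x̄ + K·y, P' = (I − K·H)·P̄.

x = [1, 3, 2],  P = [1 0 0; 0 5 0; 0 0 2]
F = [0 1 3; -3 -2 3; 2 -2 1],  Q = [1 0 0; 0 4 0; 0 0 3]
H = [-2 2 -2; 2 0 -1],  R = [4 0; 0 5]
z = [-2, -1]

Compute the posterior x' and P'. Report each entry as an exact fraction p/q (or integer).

x̄ = F·x = [9, -3, -2]
P̄ = F·P·Fᵀ + Q = [24 8 -4; 8 51 20; -4 20 29]
y = z − H·x̄ = [18, -21]
S = H·P̄·Hᵀ + R = [164 -38; -38 146]
K = P̄·Hᵀ·S⁻¹ = [-382/5625 1904/5625; 547/1875 91/1875; -1433/11250 -1612/5625]
x' = x̄ + K·y = [251/375, 154/125, 647/375]
P' = (I − K·H)·P̄ = [26824/5625 23396/1875 44128/5625; 23396/1875 23609/625 46337/1875; 44128/5625 46337/1875 96316/5625]

x' = [251/375, 154/125, 647/375]
P' = [26824/5625 23396/1875 44128/5625; 23396/1875 23609/625 46337/1875; 44128/5625 46337/1875 96316/5625]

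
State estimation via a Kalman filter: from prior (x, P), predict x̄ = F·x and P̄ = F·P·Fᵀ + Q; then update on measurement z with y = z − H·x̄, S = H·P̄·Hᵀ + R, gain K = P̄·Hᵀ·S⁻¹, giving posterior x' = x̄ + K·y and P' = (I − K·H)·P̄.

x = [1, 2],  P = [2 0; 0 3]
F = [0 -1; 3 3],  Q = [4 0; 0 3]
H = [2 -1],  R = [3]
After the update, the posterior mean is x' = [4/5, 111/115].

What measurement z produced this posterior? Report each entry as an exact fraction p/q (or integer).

z = [1]

x̄ = F·x = [-2, 9]
P̄ = F·P·Fᵀ + Q = [7 -9; -9 48]
S = H·P̄·Hᵀ + R = [115]
K = P̄·Hᵀ·S⁻¹ = [1/5; -66/115]
x' − x̄ = [14/5, -924/115] = K·y
y = (KᵀK)⁻¹·Kᵀ·(x' − x̄) = [14]
z = y + H·x̄ = [14] + [-13] = [1]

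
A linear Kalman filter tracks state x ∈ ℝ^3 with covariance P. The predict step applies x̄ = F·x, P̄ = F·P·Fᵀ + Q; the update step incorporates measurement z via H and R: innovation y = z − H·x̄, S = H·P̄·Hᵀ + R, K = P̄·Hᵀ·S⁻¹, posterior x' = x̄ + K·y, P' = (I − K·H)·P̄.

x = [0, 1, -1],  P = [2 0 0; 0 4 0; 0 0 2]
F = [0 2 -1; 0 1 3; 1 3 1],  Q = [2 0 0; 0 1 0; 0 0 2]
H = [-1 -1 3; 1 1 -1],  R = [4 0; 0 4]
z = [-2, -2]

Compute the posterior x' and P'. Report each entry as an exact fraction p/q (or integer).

x' = [1, -597/143, -238/143]
P' = [9 -7 1; -7 1697/143 271/143; 1 271/143 229/143]

x̄ = F·x = [3, -2, 2]
P̄ = F·P·Fᵀ + Q = [20 2 22; 2 23 18; 22 18 42]
y = z − H·x̄ = [-7, -1]
S = H·P̄·Hᵀ + R = [189 -13; -13 13]
K = P̄·Hᵀ·S⁻¹ = [1/4 1/4; 9/44 425/572; 21/44 185/572]
x' = x̄ + K·y = [1, -597/143, -238/143]
P' = (I − K·H)·P̄ = [9 -7 1; -7 1697/143 271/143; 1 271/143 229/143]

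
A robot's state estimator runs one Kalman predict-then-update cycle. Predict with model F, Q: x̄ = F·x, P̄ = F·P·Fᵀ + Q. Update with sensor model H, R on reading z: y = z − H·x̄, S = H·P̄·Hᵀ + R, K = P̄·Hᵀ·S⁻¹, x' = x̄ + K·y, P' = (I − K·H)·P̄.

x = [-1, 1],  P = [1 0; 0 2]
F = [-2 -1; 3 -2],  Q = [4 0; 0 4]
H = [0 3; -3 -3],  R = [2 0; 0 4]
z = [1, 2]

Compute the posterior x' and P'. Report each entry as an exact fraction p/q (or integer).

x̄ = F·x = [1, -5]
P̄ = F·P·Fᵀ + Q = [10 -2; -2 21]
y = z − H·x̄ = [16, -10]
S = H·P̄·Hᵀ + R = [191 -171; -171 247]
K = P̄·Hᵀ·S⁻¹ = [-147/472 -2805/8968; 153/472 -3/472]
x' = x̄ + K·y = [-65/76, 1/4]
P' = (I − K·H)·P̄ = [2801/4484 -49/236; -49/236 51/236]

x' = [-65/76, 1/4]
P' = [2801/4484 -49/236; -49/236 51/236]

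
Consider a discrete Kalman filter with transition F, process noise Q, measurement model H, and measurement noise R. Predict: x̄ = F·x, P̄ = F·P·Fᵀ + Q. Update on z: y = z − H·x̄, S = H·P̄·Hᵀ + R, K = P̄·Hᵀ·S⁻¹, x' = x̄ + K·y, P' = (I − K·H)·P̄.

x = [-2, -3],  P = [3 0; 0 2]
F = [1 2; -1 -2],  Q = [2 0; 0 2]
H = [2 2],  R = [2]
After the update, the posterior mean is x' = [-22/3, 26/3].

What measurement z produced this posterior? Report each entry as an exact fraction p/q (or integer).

z = [3]

x̄ = F·x = [-8, 8]
P̄ = F·P·Fᵀ + Q = [13 -11; -11 13]
S = H·P̄·Hᵀ + R = [18]
K = P̄·Hᵀ·S⁻¹ = [2/9; 2/9]
x' − x̄ = [2/3, 2/3] = K·y
y = (KᵀK)⁻¹·Kᵀ·(x' − x̄) = [3]
z = y + H·x̄ = [3] + [0] = [3]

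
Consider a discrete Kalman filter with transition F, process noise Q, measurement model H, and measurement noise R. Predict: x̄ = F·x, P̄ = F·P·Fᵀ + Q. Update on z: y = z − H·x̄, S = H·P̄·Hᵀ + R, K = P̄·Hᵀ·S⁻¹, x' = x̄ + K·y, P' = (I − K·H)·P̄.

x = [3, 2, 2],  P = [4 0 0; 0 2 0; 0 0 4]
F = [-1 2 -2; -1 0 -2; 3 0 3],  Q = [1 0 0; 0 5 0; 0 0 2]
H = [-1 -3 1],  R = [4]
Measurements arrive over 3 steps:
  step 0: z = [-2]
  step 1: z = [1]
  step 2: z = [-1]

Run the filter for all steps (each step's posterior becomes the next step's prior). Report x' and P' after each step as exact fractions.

step 0: x̄ = F·x = [-3, -7, 15]
step 0: P̄ = F·P·Fᵀ + Q = [29 20 -36; 20 25 -36; -36 -36 74]
step 0: y = z − H·x̄ = [-41]
step 0: S = H·P̄·Hᵀ + R = [740]
step 0: K = P̄·Hᵀ·S⁻¹ = [-25/148; -131/740; 109/370]
step 0: x' = x̄ + K·y = [581/148, 191/740, 1081/370]
step 0: P' = (I − K·H)·P̄ = [1167/148 -315/148 61/74; -315/148 1339/740 959/370; 61/74 959/370 1809/185]
step 1: x̄ = F·x = [-6847/740, -7229/740, 15201/740]
step 1: P̄ = F·P·Fᵀ + Q = [34271/740 32697/740 -64353/740; 32697/740 40919/740 -66411/740; -64353/740 -66411/740 130099/740]
step 1: y = z − H·x̄ = [-8599/148]
step 1: S = H·P̄·Hᵀ + R = [251791/148]
step 1: K = P̄·Hᵀ·S⁻¹ = [-39343/251791; -44373/251791; 78737/251791]
step 1: x' = x̄ + K·y = [-219329/1258955, 592027/1258955, 2987687/1258955]
step 1: P' = (I − K·H)·P̄ = [6011967/1258955 -3351516/1258955 -4829441/1258955; -3351516/1258955 3096083/1258955 5049273/1258955; -4829441/1258955 5049273/1258955 11893118/1258955]
step 2: x̄ = F·x = [-4571991/1258955, -1151209/251791, 8305074/1258955]
step 2: P̄ = F·P·Fᵀ + Q = [20921842/1258955 4154523/251791 -35743098/1258955; 4154523/251791 8112290/251791 -9185928/251791; -35743098/1258955 -9185928/251791 76733737/1258955]
step 2: y = z − H·x̄ = [-6280831/251791]
step 2: S = H·P̄·Hᵀ + R = [187888835/251791]
step 2: K = P̄·Hᵀ·S⁻¹ = [-23796557/187888835; -37677321/187888835; 50053151/187888835]
step 2: x' = x̄ + K·y = [-17747306/37577767, 80803396/187888835, -9091853/187888835]
step 2: P' = (I − K·H)·P̄ = [174684543/37577767 -460707612/187888835 -603886349/187888835; -460707612/187888835 415535899/187888835 635190801/187888835; -603886349/187888835 635190801/187888835 1501898658/187888835]

step 0: x' = [581/148, 191/740, 1081/370], P' = [1167/148 -315/148 61/74; -315/148 1339/740 959/370; 61/74 959/370 1809/185]
step 1: x' = [-219329/1258955, 592027/1258955, 2987687/1258955], P' = [6011967/1258955 -3351516/1258955 -4829441/1258955; -3351516/1258955 3096083/1258955 5049273/1258955; -4829441/1258955 5049273/1258955 11893118/1258955]
step 2: x' = [-17747306/37577767, 80803396/187888835, -9091853/187888835], P' = [174684543/37577767 -460707612/187888835 -603886349/187888835; -460707612/187888835 415535899/187888835 635190801/187888835; -603886349/187888835 635190801/187888835 1501898658/187888835]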